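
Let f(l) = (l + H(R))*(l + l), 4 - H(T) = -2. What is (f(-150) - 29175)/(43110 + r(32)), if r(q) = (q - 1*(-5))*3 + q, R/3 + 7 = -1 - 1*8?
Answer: 14025/43253 ≈ 0.32425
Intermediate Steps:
R = -48 (R = -21 + 3*(-1 - 1*8) = -21 + 3*(-1 - 8) = -21 + 3*(-9) = -21 - 27 = -48)
H(T) = 6 (H(T) = 4 - 1*(-2) = 4 + 2 = 6)
r(q) = 15 + 4*q (r(q) = (q + 5)*3 + q = (5 + q)*3 + q = (15 + 3*q) + q = 15 + 4*q)
f(l) = 2*l*(6 + l) (f(l) = (l + 6)*(l + l) = (6 + l)*(2*l) = 2*l*(6 + l))
(f(-150) - 29175)/(43110 + r(32)) = (2*(-150)*(6 - 150) - 29175)/(43110 + (15 + 4*32)) = (2*(-150)*(-144) - 29175)/(43110 + (15 + 128)) = (43200 - 29175)/(43110 + 143) = 14025/43253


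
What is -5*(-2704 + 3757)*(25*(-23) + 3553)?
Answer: -15679170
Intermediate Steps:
-5*(-2704 + 3757)*(25*(-23) + 3553) = -5265*(-575 + 3553) = -5265*2978 = -5*3135834 = -15679170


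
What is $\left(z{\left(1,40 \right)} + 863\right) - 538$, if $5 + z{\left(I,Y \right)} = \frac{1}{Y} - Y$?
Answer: $\frac{11201}{40} \approx 280.02$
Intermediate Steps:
$z{\left(I,Y \right)} = -5 + \frac{1}{Y} - Y$ ($z{\left(I,Y \right)} = -5 - \left(Y - \frac{1}{Y}\right) = -5 + \frac{1}{Y} - Y$)
$\left(z{\left(1,40 \right)} + 863\right) - 538 = \left(\left(-5 + \frac{1}{40} - 40\right) + 863\right) - 538 = \left(- \frac{1799}{40} + 863\right) - 538 = \frac{32721}{40} - 538 = \frac{11201}{40}$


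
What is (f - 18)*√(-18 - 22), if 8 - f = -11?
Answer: 2*I*√10 ≈ 6.3246*I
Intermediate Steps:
f = 19 (f = 8 - 1*(-11) = 8 + 11 = 19)
(f - 18)*√(-18 - 22) = (19 - 18)*√(-18 - 22) = 1*√(-40) = 1*(2*I*√10) = 2*I*√10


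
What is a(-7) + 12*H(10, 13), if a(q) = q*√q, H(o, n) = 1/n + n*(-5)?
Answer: -10128/13 - 7*I*√7 ≈ -779.08 - 18.52*I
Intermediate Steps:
H(o, n) = 1/n - 5*n
a(q) = q^(3/2)
a(-7) + 12*H(10, 13) = (-7)^(3/2) + 12*(1/13 - 5*13) = -7*I*√7 + 12*(1/13 - 65) = -7*I*√7 + 12*(-844/13) = -7*I*√7 - 10128/13 = -10128/13 - 7*I*√7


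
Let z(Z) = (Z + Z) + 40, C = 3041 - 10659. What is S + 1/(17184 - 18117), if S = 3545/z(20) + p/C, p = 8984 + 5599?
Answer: 2410733617/56860752 ≈ 42.397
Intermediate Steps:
p = 14583
C = -7618
z(Z) = 40 + 2*Z (z(Z) = 2*Z + 40 = 40 + 2*Z)
S = 2583917/60944 (S = 3545/(40 + 2*20) + 14583/(-7618) = 3545/(40 + 40) + 14583*(-1/7618) = 3545/80 - 14583/7618 = 3545*(1/80) - 14583/7618 = 709/16 - 14583/7618 = 2583917/60944 ≈ 42.398)
S + 1/(17184 - 18117) = 2583917/60944 + 1/(17184 - 18117) = 2583917/60944 + 1/(-933) = 2583917/60944 - 1/933 = 2410733617/56860752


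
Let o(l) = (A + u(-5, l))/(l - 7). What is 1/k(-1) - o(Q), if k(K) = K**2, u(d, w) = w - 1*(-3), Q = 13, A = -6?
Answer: -2/3 ≈ -0.66667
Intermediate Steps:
u(d, w) = 3 + w (u(d, w) = w + 3 = 3 + w)
o(l) = (-3 + l)/(-7 + l) (o(l) = (-6 + (3 + l))/(l - 7) = (-3 + l)/(-7 + l))
1/k(-1) - o(Q) = 1/((-1)**2) - (-3 + 13)/(-7 + 13) = 1/1 - 10/6 = 1 - 10/6 = 1 - 1*5/3 = 1 - 5/3 = -2/3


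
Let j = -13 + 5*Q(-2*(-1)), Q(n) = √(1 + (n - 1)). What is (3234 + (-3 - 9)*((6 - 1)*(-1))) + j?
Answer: 3281 + 5*√2 ≈ 3288.1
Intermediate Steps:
Q(n) = √n (Q(n) = √(1 + (-1 + n)) = √n)
j = -13 + 5*√2 (j = -13 + 5*√(-2*(-1)) = -13 + 5*√2 ≈ -5.9289)
(3234 + (-3 - 9)*((6 - 1)*(-1))) + j = (3234 + (-3 - 9)*((6 - 1)*(-1))) + (-13 + 5*√2) = (3234 - 60*(-1)) + (-13 + 5*√2) = (3234 - 12*(-5)) + (-13 + 5*√2) = (3234 + 60) + (-13 + 5*√2) = 3294 + (-13 + 5*√2) = 3281 + 5*√2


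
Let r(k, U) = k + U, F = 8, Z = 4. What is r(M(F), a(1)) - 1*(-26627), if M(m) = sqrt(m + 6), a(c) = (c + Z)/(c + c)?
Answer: 53259/2 + sqrt(14) ≈ 26633.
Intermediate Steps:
a(c) = (4 + c)/(2*c) (a(c) = (c + 4)/(c + c) = (4 + c)/((2*c)) = (4 + c)*(1/(2*c)) = (4 + c)/(2*c))
M(m) = sqrt(6 + m)
r(k, U) = U + k
r(M(F), a(1)) - 1*(-26627) = ((1/2)*(4 + 1)/1 + sqrt(6 + 8)) - 1*(-26627) = ((1/2)*1*5 + sqrt(14)) + 26627 = (5/2 + sqrt(14)) + 26627 = 53259/2 + sqrt(14)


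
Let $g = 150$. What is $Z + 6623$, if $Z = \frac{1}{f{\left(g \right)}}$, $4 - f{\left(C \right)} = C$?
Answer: $\frac{966957}{146} \approx 6623.0$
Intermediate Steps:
$f{\left(C \right)} = 4 - C$
$Z = - \frac{1}{146}$ ($Z = \frac{1}{4 - 150} = \frac{1}{-146} = - \frac{1}{146} \approx -0.0068493$)
$Z + 6623 = - \frac{1}{146} + 6623 = \frac{966957}{146}$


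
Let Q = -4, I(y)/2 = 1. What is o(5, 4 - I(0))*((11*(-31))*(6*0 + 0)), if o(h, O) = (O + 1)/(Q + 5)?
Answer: 0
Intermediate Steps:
I(y) = 2 (I(y) = 2*1 = 2)
o(h, O) = 1 + O (o(h, O) = (O + 1)/(-4 + 5) = (1 + O)/1 = (1 + O)*1 = 1 + O)
o(5, 4 - I(0))*((11*(-31))*(6*0 + 0)) = (1 + (4 - 1*2))*((11*(-31))*(6*0 + 0)) = (1 + (4 - 2))*(-341*(0 + 0)) = (1 + 2)*(-341*0) = 3*0 = 0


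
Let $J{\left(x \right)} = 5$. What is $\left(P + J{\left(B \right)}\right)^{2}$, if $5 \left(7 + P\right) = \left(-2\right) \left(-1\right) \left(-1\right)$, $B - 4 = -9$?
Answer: $\frac{144}{25} \approx 5.76$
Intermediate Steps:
$B = -5$ ($B = 4 - 9 = -5$)
$P = - \frac{37}{5}$ ($P = -7 + \frac{\left(-2\right) \left(-1\right) \left(-1\right)}{5} = -7 + \frac{2 \left(-1\right)}{5} = -7 + \frac{1}{5} \left(-2\right) = -7 - \frac{2}{5} = - \frac{37}{5} \approx -7.4$)
$\left(P + J{\left(B \right)}\right)^{2} = \left(- \frac{37}{5} + 5\right)^{2} = \left(- \frac{12}{5}\right)^{2} = \frac{144}{25}$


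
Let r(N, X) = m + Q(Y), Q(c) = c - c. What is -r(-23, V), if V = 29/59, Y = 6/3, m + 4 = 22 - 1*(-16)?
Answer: -34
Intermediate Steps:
m = 34 (m = -4 + (22 - 1*(-16)) = -4 + (22 + 16) = -4 + 38 = 34)
Y = 2 (Y = 6*(1/3) = 2)
V = 29/59 (V = 29*(1/59) = 29/59 ≈ 0.49153)
Q(c) = 0
r(N, X) = 34 (r(N, X) = 34 + 0 = 34)
-r(-23, V) = -1*34 = -34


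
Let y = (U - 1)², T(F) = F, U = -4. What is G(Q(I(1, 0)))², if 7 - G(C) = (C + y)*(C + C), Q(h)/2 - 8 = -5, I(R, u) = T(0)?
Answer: 133225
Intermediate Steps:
I(R, u) = 0
Q(h) = 6 (Q(h) = 16 + 2*(-5) = 16 - 10 = 6)
y = 25 (y = (-4 - 1)² = (-5)² = 25)
G(C) = 7 - 2*C*(25 + C) (G(C) = 7 - (C + 25)*(C + C) = 7 - (25 + C)*2*C = 7 - 2*C*(25 + C))
G(Q(I(1, 0)))² = (7 - 50*6 - 2*6²)² = (7 - 300 - 2*36)² = (7 - 300 - 72)² = (-365)² = 133225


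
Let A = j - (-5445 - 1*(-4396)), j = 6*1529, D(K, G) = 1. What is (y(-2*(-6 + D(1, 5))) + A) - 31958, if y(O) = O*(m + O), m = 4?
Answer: -21595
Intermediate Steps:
j = 9174
A = 10223 (A = 9174 - (-5445 - 1*(-4396)) = 9174 - (-5445 + 4396) = 9174 - 1*(-1049) = 9174 + 1049 = 10223)
y(O) = O*(4 + O)
(y(-2*(-6 + D(1, 5))) + A) - 31958 = ((-2*(-6 + 1))*(4 - 2*(-6 + 1)) + 10223) - 31958 = ((-2*(-5))*(4 - 2*(-5)) + 10223) - 31958 = (10*(4 + 10) + 10223) - 31958 = (10*14 + 10223) - 31958 = (140 + 10223) - 31958 = 10363 - 31958 = -21595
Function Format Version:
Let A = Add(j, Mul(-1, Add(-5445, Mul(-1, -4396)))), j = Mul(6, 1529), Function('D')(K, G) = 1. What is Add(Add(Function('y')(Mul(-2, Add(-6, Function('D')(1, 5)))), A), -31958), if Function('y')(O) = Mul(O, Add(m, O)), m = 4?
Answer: -21595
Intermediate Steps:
j = 9174
A = 10223 (A = Add(9174, Mul(-1, Add(-5445, Mul(-1, -4396)))) = Add(9174, Mul(-1, Add(-5445, 4396))) = Add(9174, Mul(-1, -1049)) = Add(9174, 1049) = 10223)
Function('y')(O) = Mul(O, Add(4, O))
Add(Add(Function('y')(Mul(-2, Add(-6, Function('D')(1, 5)))), A), -31958) = Add(Add(Mul(Mul(-2, Add(-6, 1)), Add(4, Mul(-2, Add(-6, 1)))), 10223), -31958) = Add(Add(Mul(Mul(-2, -5), Add(4, Mul(-2, -5))), 10223), -31958) = Add(Add(Mul(10, Add(4, 10)), 10223), -31958) = Add(Add(Mul(10, 14), 10223), -31958) = Add(Add(140, 10223), -31958) = Add(10363, -31958) = -21595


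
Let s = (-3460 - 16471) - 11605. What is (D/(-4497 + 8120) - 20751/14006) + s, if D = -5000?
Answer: -1600399732441/50743738 ≈ -31539.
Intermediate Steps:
s = -31536 (s = -19931 - 11605 = -31536)
(D/(-4497 + 8120) - 20751/14006) + s = (-5000/(-4497 + 8120) - 20751/14006) - 31536 = (-5000/3623 - 20751*1/14006) - 31536 = (-5000*1/3623 - 20751/14006) - 31536 = (-5000/3623 - 20751/14006) - 31536 = -145210873/50743738 - 31536 = -1600399732441/50743738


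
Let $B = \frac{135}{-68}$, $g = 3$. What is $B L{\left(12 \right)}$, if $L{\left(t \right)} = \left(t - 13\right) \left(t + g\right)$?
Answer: $\frac{2025}{68} \approx 29.779$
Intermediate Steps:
$L{\left(t \right)} = \left(-13 + t\right) \left(3 + t\right)$ ($L{\left(t \right)} = \left(t - 13\right) \left(t + 3\right) = \left(-13 + t\right) \left(3 + t\right)$)
$B = - \frac{135}{68}$ ($B = 135 \left(- \frac{1}{68}\right) = - \frac{135}{68} \approx -1.9853$)
$B L{\left(12 \right)} = - \frac{135 \left(-39 + 12^{2} - 120\right)}{68} = - \frac{135 \left(-39 + 144 - 120\right)}{68} = \left(- \frac{135}{68}\right) \left(-15\right) = \frac{2025}{68}$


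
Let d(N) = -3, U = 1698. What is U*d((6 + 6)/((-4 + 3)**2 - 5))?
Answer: -5094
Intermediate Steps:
U*d((6 + 6)/((-4 + 3)**2 - 5)) = 1698*(-3) = -5094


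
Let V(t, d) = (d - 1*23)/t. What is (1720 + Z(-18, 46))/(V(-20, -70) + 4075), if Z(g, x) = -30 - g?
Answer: 34160/81593 ≈ 0.41866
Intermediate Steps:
V(t, d) = (-23 + d)/t (V(t, d) = (d - 23)/t = (-23 + d)/t)
(1720 + Z(-18, 46))/(V(-20, -70) + 4075) = (1720 + (-30 - 1*(-18)))/((-23 - 70)/(-20) + 4075) = (1720 + (-30 + 18))/(-1/20*(-93) + 4075) = (1720 - 12)/(93/20 + 4075) = 1708/(81593/20) = 1708*(20/81593) = 34160/81593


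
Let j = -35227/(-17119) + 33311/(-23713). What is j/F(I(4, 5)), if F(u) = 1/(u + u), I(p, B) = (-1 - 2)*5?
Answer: -7952605260/405942847 ≈ -19.590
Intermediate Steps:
I(p, B) = -15 (I(p, B) = -3*5 = -15)
F(u) = 1/(2*u)
j = 265086842/405942847 (j = -35227*(-1/17119) + 33311*(-1/23713) = 35227/17119 - 33311/23713 = 265086842/405942847 ≈ 0.65302)
j/F(I(4, 5)) = 265086842/(405942847*(((½)/(-15)))) = 265086842/(405942847*(((½)*(-1/15)))) = 265086842/(405942847*(-1/30)) = (265086842/405942847)*(-30) = -7952605260/405942847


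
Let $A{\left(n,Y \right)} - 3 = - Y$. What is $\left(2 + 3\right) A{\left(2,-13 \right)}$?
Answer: $80$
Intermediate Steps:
$A{\left(n,Y \right)} = 3 - Y$
$\left(2 + 3\right) A{\left(2,-13 \right)} = \left(2 + 3\right) \left(3 - -13\right) = 5 \left(3 + 13\right) = 5 \cdot 16 = 80$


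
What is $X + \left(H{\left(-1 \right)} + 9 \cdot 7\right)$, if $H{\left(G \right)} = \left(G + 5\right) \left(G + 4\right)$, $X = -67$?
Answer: $8$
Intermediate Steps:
$H{\left(G \right)} = \left(4 + G\right) \left(5 + G\right)$ ($H{\left(G \right)} = \left(5 + G\right) \left(4 + G\right) = \left(4 + G\right) \left(5 + G\right)$)
$X + \left(H{\left(-1 \right)} + 9 \cdot 7\right) = -67 + \left(\left(20 + \left(-1\right)^{2} + 9 \left(-1\right)\right) + 9 \cdot 7\right) = -67 + \left(\left(20 + 1 - 9\right) + 63\right) = -67 + \left(12 + 63\right) = -67 + 75 = 8$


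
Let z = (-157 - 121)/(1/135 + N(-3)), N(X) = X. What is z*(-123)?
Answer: -2308095/202 ≈ -11426.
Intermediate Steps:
z = 18765/202 (z = (-157 - 121)/(1/135 - 3) = -278/(1/135 - 3) = -278/(-404/135) = -278*(-135/404) = 18765/202 ≈ 92.896)
z*(-123) = (18765/202)*(-123) = -2308095/202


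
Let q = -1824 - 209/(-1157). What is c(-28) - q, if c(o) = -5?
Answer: 2104374/1157 ≈ 1818.8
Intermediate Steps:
q = -2110159/1157 (q = -1824 - 209*(-1/1157) = -1824 + 209/1157 = -2110159/1157 ≈ -1823.8)
c(-28) - q = -5 - 1*(-2110159/1157) = -5 + 2110159/1157 = 2104374/1157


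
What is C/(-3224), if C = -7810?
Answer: 3905/1612 ≈ 2.4225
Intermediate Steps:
C/(-3224) = -7810/(-3224) = -7810*(-1/3224) = 3905/1612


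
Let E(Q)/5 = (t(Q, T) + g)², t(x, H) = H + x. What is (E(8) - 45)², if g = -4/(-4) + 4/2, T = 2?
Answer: 640000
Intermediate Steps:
g = 3 (g = -4*(-¼) + 4*(½) = 1 + 2 = 3)
E(Q) = 5*(5 + Q)² (E(Q) = 5*((2 + Q) + 3)² = 5*(5 + Q)²)
(E(8) - 45)² = (5*(5 + 8)² - 45)² = (5*13² - 45)² = (5*169 - 45)² = (845 - 45)² = 800² = 640000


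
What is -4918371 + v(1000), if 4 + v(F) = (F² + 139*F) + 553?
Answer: -3778822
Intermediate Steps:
v(F) = 549 + F² + 139*F (v(F) = -4 + ((F² + 139*F) + 553) = -4 + (553 + F² + 139*F) = 549 + F² + 139*F)
-4918371 + v(1000) = -4918371 + (549 + 1000² + 139*1000) = -4918371 + (549 + 1000000 + 139000) = -4918371 + 1139549 = -3778822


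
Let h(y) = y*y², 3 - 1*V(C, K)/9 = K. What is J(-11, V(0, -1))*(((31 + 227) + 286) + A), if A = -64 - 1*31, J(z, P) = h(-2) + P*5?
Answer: 77228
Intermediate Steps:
V(C, K) = 27 - 9*K
h(y) = y³
J(z, P) = -8 + 5*P (J(z, P) = (-2)³ + P*5 = -8 + 5*P)
A = -95 (A = -64 - 31 = -95)
J(-11, V(0, -1))*(((31 + 227) + 286) + A) = (-8 + 5*(27 - 9*(-1)))*(((31 + 227) + 286) - 95) = (-8 + 5*(27 + 9))*((258 + 286) - 95) = (-8 + 5*36)*(544 - 95) = (-8 + 180)*449 = 172*449 = 77228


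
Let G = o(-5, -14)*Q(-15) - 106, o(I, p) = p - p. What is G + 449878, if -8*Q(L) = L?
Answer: 449772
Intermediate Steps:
o(I, p) = 0
Q(L) = -L/8
G = -106 (G = 0*(-⅛*(-15)) - 106 = 0*(15/8) - 106 = 0 - 106 = -106)
G + 449878 = -106 + 449878 = 449772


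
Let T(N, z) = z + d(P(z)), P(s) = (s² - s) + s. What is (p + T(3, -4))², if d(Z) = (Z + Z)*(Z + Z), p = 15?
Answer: 1071225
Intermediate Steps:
P(s) = s²
d(Z) = 4*Z² (d(Z) = (2*Z)*(2*Z) = 4*Z²)
T(N, z) = z + 4*z⁴ (T(N, z) = z + 4*(z²)² = z + 4*z⁴)
(p + T(3, -4))² = (15 + (-4 + 4*(-4)⁴))² = (15 + (-4 + 4*256))² = (15 + (-4 + 1024))² = (15 + 1020)² = 1035² = 1071225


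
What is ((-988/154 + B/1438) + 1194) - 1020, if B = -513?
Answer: 18516451/110726 ≈ 167.23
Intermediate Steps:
((-988/154 + B/1438) + 1194) - 1020 = ((-988/154 - 513/1438) + 1194) - 1020 = ((-988*1/154 - 513*1/1438) + 1194) - 1020 = ((-494/77 - 513/1438) + 1194) - 1020 = (-749873/110726 + 1194) - 1020 = 131456971/110726 - 1020 = 18516451/110726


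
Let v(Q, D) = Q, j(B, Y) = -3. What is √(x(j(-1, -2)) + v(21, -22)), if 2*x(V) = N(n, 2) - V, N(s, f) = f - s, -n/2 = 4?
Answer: √110/2 ≈ 5.2440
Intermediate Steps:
n = -8 (n = -2*4 = -8)
x(V) = 5 - V/2 (x(V) = ((2 - 1*(-8)) - V)/2 = ((2 + 8) - V)/2 = (10 - V)/2 = 5 - V/2)
√(x(j(-1, -2)) + v(21, -22)) = √((5 - ½*(-3)) + 21) = √((5 + 3/2) + 21) = √(13/2 + 21) = √(55/2) = √110/2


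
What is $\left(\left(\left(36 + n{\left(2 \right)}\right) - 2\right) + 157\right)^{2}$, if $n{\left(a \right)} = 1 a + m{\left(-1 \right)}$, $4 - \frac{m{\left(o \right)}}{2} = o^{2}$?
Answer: $39601$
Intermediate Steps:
$m{\left(o \right)} = 8 - 2 o^{2}$
$n{\left(a \right)} = 6 + a$ ($n{\left(a \right)} = 1 a + \left(8 - 2 \left(-1\right)^{2}\right) = a + \left(8 - 2\right) = a + 6 = 6 + a$)
$\left(\left(\left(36 + n{\left(2 \right)}\right) - 2\right) + 157\right)^{2} = \left(\left(\left(36 + \left(6 + 2\right)\right) - 2\right) + 157\right)^{2} = \left(\left(\left(36 + 8\right) - 2\right) + 157\right)^{2} = \left(\left(44 - 2\right) + 157\right)^{2} = \left(42 + 157\right)^{2} = 199^{2} = 39601$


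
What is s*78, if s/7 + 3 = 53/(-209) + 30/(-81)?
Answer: -3721900/1881 ≈ -1978.7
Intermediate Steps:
s = -143150/5643 (s = -21 + 7*(53/(-209) + 30/(-81)) = -21 + 7*(53*(-1/209) + 30*(-1/81)) = -21 + 7*(-53/209 - 10/27) = -21 + 7*(-3521/5643) = -21 - 24647/5643 = -143150/5643 ≈ -25.368)
s*78 = -143150/5643*78 = -3721900/1881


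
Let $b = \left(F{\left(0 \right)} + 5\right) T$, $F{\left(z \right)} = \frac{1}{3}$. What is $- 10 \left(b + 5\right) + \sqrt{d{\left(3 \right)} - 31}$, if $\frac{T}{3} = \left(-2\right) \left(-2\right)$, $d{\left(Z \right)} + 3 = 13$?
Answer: $-690 + i \sqrt{21} \approx -690.0 + 4.5826 i$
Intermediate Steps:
$d{\left(Z \right)} = 10$ ($d{\left(Z \right)} = -3 + 13 = 10$)
$F{\left(z \right)} = \frac{1}{3}$
$T = 12$ ($T = 3 \left(\left(-2\right) \left(-2\right)\right) = 3 \cdot 4 = 12$)
$b = 64$ ($b = \left(\frac{1}{3} + 5\right) 12 = \frac{16}{3} \cdot 12 = 64$)
$- 10 \left(b + 5\right) + \sqrt{d{\left(3 \right)} - 31} = - 10 \left(64 + 5\right) + \sqrt{10 - 31} = \left(-10\right) 69 + \sqrt{-21} = -690 + i \sqrt{21}$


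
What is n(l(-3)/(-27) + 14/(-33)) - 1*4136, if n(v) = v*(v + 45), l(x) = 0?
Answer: -4524698/1089 ≈ -4154.9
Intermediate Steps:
n(v) = v*(45 + v)
n(l(-3)/(-27) + 14/(-33)) - 1*4136 = (0/(-27) + 14/(-33))*(45 + (0/(-27) + 14/(-33))) - 1*4136 = (0*(-1/27) + 14*(-1/33))*(45 + (0*(-1/27) + 14*(-1/33))) - 4136 = (0 - 14/33)*(45 + (0 - 14/33)) - 4136 = -14*(45 - 14/33)/33 - 4136 = -14/33*1471/33 - 4136 = -20594/1089 - 4136 = -4524698/1089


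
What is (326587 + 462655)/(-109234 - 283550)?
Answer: -2363/1176 ≈ -2.0094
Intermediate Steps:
(326587 + 462655)/(-109234 - 283550) = 789242/(-392784) = 789242*(-1/392784) = -2363/1176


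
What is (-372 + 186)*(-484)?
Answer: 90024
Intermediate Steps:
(-372 + 186)*(-484) = -186*(-484) = 90024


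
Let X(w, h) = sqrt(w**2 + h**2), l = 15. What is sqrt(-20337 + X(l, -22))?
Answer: sqrt(-20337 + sqrt(709)) ≈ 142.51*I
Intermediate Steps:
X(w, h) = sqrt(h**2 + w**2)
sqrt(-20337 + X(l, -22)) = sqrt(-20337 + sqrt((-22)**2 + 15**2)) = sqrt(-20337 + sqrt(484 + 225)) = sqrt(-20337 + sqrt(709))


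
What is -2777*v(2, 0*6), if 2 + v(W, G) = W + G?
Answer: 0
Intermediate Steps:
v(W, G) = -2 + G + W (v(W, G) = -2 + (W + G) = -2 + (G + W) = -2 + G + W)
-2777*v(2, 0*6) = -2777*(-2 + 0*6 + 2) = -2777*(-2 + 0 + 2) = -2777*0 = 0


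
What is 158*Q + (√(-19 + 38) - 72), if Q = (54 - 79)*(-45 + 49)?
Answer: -15872 + √19 ≈ -15868.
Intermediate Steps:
Q = -100 (Q = -25*4 = -100)
158*Q + (√(-19 + 38) - 72) = 158*(-100) + (√(-19 + 38) - 72) = -15800 + (√19 - 72) = -15800 + (-72 + √19) = -15872 + √19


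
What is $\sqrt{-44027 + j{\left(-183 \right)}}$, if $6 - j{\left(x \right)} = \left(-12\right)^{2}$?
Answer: $11 i \sqrt{365} \approx 210.15 i$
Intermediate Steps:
$j{\left(x \right)} = -138$ ($j{\left(x \right)} = 6 - \left(-12\right)^{2} = 6 - 144 = -138$)
$\sqrt{-44027 + j{\left(-183 \right)}} = \sqrt{-44027 - 138} = \sqrt{-44165} = 11 i \sqrt{365}$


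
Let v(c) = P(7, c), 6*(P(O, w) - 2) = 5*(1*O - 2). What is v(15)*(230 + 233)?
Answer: 17131/6 ≈ 2855.2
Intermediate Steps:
P(O, w) = 1/3 + 5*O/6 (P(O, w) = 2 + (5*(1*O - 2))/6 = 2 + (5*(O - 2))/6 = 2 + (5*(-2 + O))/6 = 2 + (-10 + 5*O)/6 = 2 + (-5/3 + 5*O/6) = 1/3 + 5*O/6)
v(c) = 37/6 (v(c) = 1/3 + (5/6)*7 = 1/3 + 35/6 = 37/6)
v(15)*(230 + 233) = 37*(230 + 233)/6 = (37/6)*463 = 17131/6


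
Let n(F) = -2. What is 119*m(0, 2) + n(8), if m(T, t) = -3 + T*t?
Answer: -359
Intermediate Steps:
119*m(0, 2) + n(8) = 119*(-3 + 0*2) - 2 = 119*(-3 + 0) - 2 = 119*(-3) - 2 = -357 - 2 = -359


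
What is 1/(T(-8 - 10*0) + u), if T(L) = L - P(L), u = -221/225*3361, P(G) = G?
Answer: -225/742781 ≈ -0.00030292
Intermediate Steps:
u = -742781/225 (u = -221*1/225*3361 = -221/225*3361 = -742781/225 ≈ -3301.3)
T(L) = 0 (T(L) = L - L = 0)
1/(T(-8 - 10*0) + u) = 1/(0 - 742781/225) = 1/(-742781/225) = -225/742781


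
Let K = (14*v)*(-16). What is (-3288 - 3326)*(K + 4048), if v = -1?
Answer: -28255008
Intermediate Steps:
K = 224 (K = (14*(-1))*(-16) = -14*(-16) = 224)
(-3288 - 3326)*(K + 4048) = (-3288 - 3326)*(224 + 4048) = -6614*4272 = -28255008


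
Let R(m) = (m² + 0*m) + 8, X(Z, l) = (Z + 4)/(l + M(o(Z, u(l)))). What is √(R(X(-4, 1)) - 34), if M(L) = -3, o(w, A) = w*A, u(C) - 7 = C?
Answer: I*√26 ≈ 5.099*I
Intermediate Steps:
u(C) = 7 + C
o(w, A) = A*w
X(Z, l) = (4 + Z)/(-3 + l) (X(Z, l) = (Z + 4)/(l - 3) = (4 + Z)/(-3 + l))
R(m) = 8 + m² (R(m) = (m² + 0) + 8 = m² + 8 = 8 + m²)
√(R(X(-4, 1)) - 34) = √((8 + ((4 - 4)/(-3 + 1))²) - 34) = √((8 + (0/(-2))²) - 34) = √((8 + (-½*0)²) - 34) = √((8 + 0²) - 34) = √((8 + 0) - 34) = √(8 - 34) = √(-26) = I*√26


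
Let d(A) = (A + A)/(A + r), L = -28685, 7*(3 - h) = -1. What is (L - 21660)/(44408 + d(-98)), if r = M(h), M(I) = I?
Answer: -8357270/7372071 ≈ -1.1336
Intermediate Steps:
h = 22/7 (h = 3 - 1/7*(-1) = 3 + 1/7 = 22/7 ≈ 3.1429)
r = 22/7 ≈ 3.1429
d(A) = 2*A/(22/7 + A) (d(A) = (A + A)/(A + 22/7) = (2*A)/(22/7 + A) = 2*A/(22/7 + A))
(L - 21660)/(44408 + d(-98)) = (-28685 - 21660)/(44408 + 14*(-98)/(22 + 7*(-98))) = -50345/(44408 + 14*(-98)/(22 - 686)) = -50345/(44408 + 14*(-98)/(-664)) = -50345/(44408 + 14*(-98)*(-1/664)) = -50345/(44408 + 343/166) = -50345/7372071/166 = -50345*166/7372071 = -8357270/7372071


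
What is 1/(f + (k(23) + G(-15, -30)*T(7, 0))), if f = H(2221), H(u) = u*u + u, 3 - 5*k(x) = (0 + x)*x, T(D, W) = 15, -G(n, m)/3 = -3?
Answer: 5/24675459 ≈ 2.0263e-7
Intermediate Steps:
G(n, m) = 9 (G(n, m) = -3*(-3) = 9)
k(x) = 3/5 - x**2/5 (k(x) = 3/5 - (0 + x)*x/5 = 3/5 - x*x/5 = 3/5 - x**2/5)
H(u) = u + u**2 (H(u) = u**2 + u = u + u**2)
f = 4935062 (f = 2221*(1 + 2221) = 2221*2222 = 4935062)
1/(f + (k(23) + G(-15, -30)*T(7, 0))) = 1/(4935062 + ((3/5 - 1/5*23**2) + 9*15)) = 1/(4935062 + ((3/5 - 1/5*529) + 135)) = 1/(4935062 + ((3/5 - 529/5) + 135)) = 1/(4935062 + (-526/5 + 135)) = 1/(4935062 + 149/5) = 1/(24675459/5) = 5/24675459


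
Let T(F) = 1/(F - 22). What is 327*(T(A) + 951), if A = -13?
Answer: 10883868/35 ≈ 3.1097e+5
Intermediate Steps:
T(F) = 1/(-22 + F)
327*(T(A) + 951) = 327*(1/(-22 - 13) + 951) = 327*(1/(-35) + 951) = 327*(-1/35 + 951) = 327*(33284/35) = 10883868/35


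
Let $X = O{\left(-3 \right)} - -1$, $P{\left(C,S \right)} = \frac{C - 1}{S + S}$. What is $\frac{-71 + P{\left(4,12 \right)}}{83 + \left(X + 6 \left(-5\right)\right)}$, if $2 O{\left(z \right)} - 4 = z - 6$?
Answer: $- \frac{567}{412} \approx -1.3762$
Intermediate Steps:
$O{\left(z \right)} = -1 + \frac{z}{2}$ ($O{\left(z \right)} = 2 + \frac{z - 6}{2} = 2 + \frac{-6 + z}{2} = 2 + \left(-3 + \frac{z}{2}\right) = -1 + \frac{z}{2}$)
$P{\left(C,S \right)} = \frac{-1 + C}{2 S}$
$X = - \frac{3}{2}$ ($X = \left(-1 + \frac{1}{2} \left(-3\right)\right) - -1 = \left(-1 - \frac{3}{2}\right) + 1 = - \frac{5}{2} + 1 = - \frac{3}{2} \approx -1.5$)
$\frac{-71 + P{\left(4,12 \right)}}{83 + \left(X + 6 \left(-5\right)\right)} = \frac{-71 + \frac{-1 + 4}{2 \cdot 12}}{83 + \left(- \frac{3}{2} + 6 \left(-5\right)\right)} = \frac{-71 + \frac{1}{2} \cdot \frac{1}{12} \cdot 3}{83 - \frac{63}{2}} = \frac{-71 + \frac{1}{8}}{83 - \frac{63}{2}} = - \frac{567}{8 \cdot \frac{103}{2}} = \left(- \frac{567}{8}\right) \frac{2}{103} = - \frac{567}{412}$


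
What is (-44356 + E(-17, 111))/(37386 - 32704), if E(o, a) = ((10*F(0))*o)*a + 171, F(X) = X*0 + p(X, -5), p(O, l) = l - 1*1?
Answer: 69035/4682 ≈ 14.745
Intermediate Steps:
p(O, l) = -1 + l (p(O, l) = l - 1 = -1 + l)
F(X) = -6 (F(X) = X*0 + (-1 - 5) = 0 - 6 = -6)
E(o, a) = 171 - 60*a*o (E(o, a) = ((10*(-6))*o)*a + 171 = (-60*o)*a + 171 = -60*a*o + 171 = 171 - 60*a*o)
(-44356 + E(-17, 111))/(37386 - 32704) = (-44356 + (171 - 60*111*(-17)))/(37386 - 32704) = (-44356 + (171 + 113220))/4682 = (-44356 + 113391)*(1/4682) = 69035*(1/4682) = 69035/4682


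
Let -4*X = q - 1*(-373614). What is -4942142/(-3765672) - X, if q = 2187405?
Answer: 602748581771/941418 ≈ 6.4026e+5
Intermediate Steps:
X = -2561019/4 (X = -(2187405 - 1*(-373614))/4 = -(2187405 + 373614)/4 = -¼*2561019 = -2561019/4 ≈ -6.4026e+5)
-4942142/(-3765672) - X = -4942142/(-3765672) - 1*(-2561019/4) = -4942142*(-1/3765672) + 2561019/4 = 2471071/1882836 + 2561019/4 = 602748581771/941418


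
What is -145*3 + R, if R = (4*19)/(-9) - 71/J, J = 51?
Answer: -68060/153 ≈ -444.84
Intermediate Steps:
R = -1505/153 (R = (4*19)/(-9) - 71/51 = 76*(-⅑) - 71*1/51 = -76/9 - 71/51 = -1505/153 ≈ -9.8366)
-145*3 + R = -145*3 - 1505/153 = -435 - 1505/153 = -68060/153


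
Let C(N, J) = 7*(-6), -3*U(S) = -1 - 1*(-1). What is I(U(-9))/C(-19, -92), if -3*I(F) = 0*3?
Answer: 0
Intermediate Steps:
U(S) = 0 (U(S) = -(-1 - 1*(-1))/3 = -(-1 + 1)/3 = -⅓*0 = 0)
C(N, J) = -42
I(F) = 0 (I(F) = -0*3 = -⅓*0 = 0)
I(U(-9))/C(-19, -92) = 0/(-42) = 0*(-1/42) = 0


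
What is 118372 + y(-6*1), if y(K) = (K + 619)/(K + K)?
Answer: 1419851/12 ≈ 1.1832e+5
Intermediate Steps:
y(K) = (619 + K)/(2*K) (y(K) = (619 + K)/((2*K)) = (619 + K)*(1/(2*K)) = (619 + K)/(2*K))
118372 + y(-6*1) = 118372 + (619 - 6*1)/(2*((-6*1))) = 118372 + (½)*(619 - 6)/(-6) = 118372 + (½)*(-⅙)*613 = 118372 - 613/12 = 1419851/12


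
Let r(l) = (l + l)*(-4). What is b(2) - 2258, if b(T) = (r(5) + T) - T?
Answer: -2298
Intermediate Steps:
r(l) = -8*l (r(l) = (2*l)*(-4) = -8*l)
b(T) = -40 (b(T) = (-8*5 + T) - T = (-40 + T) - T = -40)
b(2) - 2258 = -40 - 2258 = -2298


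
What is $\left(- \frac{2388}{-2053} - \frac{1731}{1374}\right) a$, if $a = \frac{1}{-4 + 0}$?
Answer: $\frac{90877}{3761096} \approx 0.024162$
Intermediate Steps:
$a = - \frac{1}{4}$ ($a = \frac{1}{-4} = - \frac{1}{4} \approx -0.25$)
$\left(- \frac{2388}{-2053} - \frac{1731}{1374}\right) a = \left(- \frac{2388}{-2053} - \frac{1731}{1374}\right) \left(- \frac{1}{4}\right) = \left(\left(-2388\right) \left(- \frac{1}{2053}\right) - \frac{577}{458}\right) \left(- \frac{1}{4}\right) = \left(\frac{2388}{2053} - \frac{577}{458}\right) \left(- \frac{1}{4}\right) = \left(- \frac{90877}{940274}\right) \left(- \frac{1}{4}\right) = \frac{90877}{3761096}$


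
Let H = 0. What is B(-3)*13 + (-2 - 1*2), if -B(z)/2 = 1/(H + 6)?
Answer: -25/3 ≈ -8.3333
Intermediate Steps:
B(z) = -⅓ (B(z) = -2/(0 + 6) = -2/6 = -2*⅙ = -⅓)
B(-3)*13 + (-2 - 1*2) = -⅓*13 + (-2 - 1*2) = -13/3 + (-2 - 2) = -13/3 - 4 = -25/3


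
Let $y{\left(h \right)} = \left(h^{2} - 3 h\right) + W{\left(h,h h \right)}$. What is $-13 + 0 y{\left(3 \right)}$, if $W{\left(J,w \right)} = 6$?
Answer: $-13$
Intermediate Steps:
$y{\left(h \right)} = 6 + h^{2} - 3 h$ ($y{\left(h \right)} = \left(h^{2} - 3 h\right) + 6 = 6 + h^{2} - 3 h$)
$-13 + 0 y{\left(3 \right)} = -13 + 0 \left(6 + 3^{2} - 9\right) = -13 + 0 \left(6 + 9 - 9\right) = -13 + 0 \cdot 6 = -13 + 0 = -13$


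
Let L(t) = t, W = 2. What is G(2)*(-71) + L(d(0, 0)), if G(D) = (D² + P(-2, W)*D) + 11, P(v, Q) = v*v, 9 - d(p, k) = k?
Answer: -1624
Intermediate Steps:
d(p, k) = 9 - k
P(v, Q) = v²
G(D) = 11 + D² + 4*D (G(D) = (D² + (-2)²*D) + 11 = (D² + 4*D) + 11 = 11 + D² + 4*D)
G(2)*(-71) + L(d(0, 0)) = (11 + 2² + 4*2)*(-71) + (9 - 1*0) = (11 + 4 + 8)*(-71) + (9 + 0) = 23*(-71) + 9 = -1633 + 9 = -1624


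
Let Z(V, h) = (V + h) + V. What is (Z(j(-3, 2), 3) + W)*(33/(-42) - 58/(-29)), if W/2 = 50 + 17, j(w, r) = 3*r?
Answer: 2533/14 ≈ 180.93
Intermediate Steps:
W = 134 (W = 2*(50 + 17) = 2*67 = 134)
Z(V, h) = h + 2*V
(Z(j(-3, 2), 3) + W)*(33/(-42) - 58/(-29)) = ((3 + 2*(3*2)) + 134)*(33/(-42) - 58/(-29)) = ((3 + 2*6) + 134)*(33*(-1/42) - 58*(-1/29)) = ((3 + 12) + 134)*(-11/14 + 2) = (15 + 134)*(17/14) = 149*(17/14) = 2533/14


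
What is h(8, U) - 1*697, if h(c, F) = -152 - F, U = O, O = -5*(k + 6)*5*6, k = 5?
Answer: 801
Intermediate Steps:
O = -1650 (O = -5*(5 + 6)*5*6 = -55*5*6 = -5*55*6 = -275*6 = -1650)
U = -1650
h(8, U) - 1*697 = (-152 - 1*(-1650)) - 1*697 = (-152 + 1650) - 697 = 1498 - 697 = 801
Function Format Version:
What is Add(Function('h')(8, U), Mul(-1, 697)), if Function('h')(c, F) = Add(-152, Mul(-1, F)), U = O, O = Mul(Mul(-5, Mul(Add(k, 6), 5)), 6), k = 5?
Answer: 801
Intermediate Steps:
O = -1650 (O = Mul(Mul(-5, Mul(Add(5, 6), 5)), 6) = Mul(Mul(-5, Mul(11, 5)), 6) = Mul(Mul(-5, 55), 6) = Mul(-275, 6) = -1650)
U = -1650
Add(Function('h')(8, U), Mul(-1, 697)) = Add(Add(-152, Mul(-1, -1650)), Mul(-1, 697)) = Add(Add(-152, 1650), -697) = Add(1498, -697) = 801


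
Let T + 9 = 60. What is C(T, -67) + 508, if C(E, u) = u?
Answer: 441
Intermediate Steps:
T = 51 (T = -9 + 60 = 51)
C(T, -67) + 508 = -67 + 508 = 441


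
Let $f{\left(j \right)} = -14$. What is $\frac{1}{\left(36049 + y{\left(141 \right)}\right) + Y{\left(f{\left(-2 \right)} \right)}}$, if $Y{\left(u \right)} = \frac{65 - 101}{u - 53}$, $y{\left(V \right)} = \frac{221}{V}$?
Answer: $\frac{9447}{340574786} \approx 2.7738 \cdot 10^{-5}$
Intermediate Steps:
$Y{\left(u \right)} = - \frac{36}{-53 + u}$
$\frac{1}{\left(36049 + y{\left(141 \right)}\right) + Y{\left(f{\left(-2 \right)} \right)}} = \frac{1}{\left(36049 + \frac{221}{141}\right) - \frac{36}{-53 - 14}} = \frac{1}{\left(36049 + 221 \cdot \frac{1}{141}\right) - \frac{36}{-67}} = \frac{1}{\left(36049 + \frac{221}{141}\right) - - \frac{36}{67}} = \frac{1}{\frac{5083130}{141} + \frac{36}{67}} = \frac{1}{\frac{340574786}{9447}} = \frac{9447}{340574786}$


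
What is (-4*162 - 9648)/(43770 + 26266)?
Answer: -2574/17509 ≈ -0.14701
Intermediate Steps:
(-4*162 - 9648)/(43770 + 26266) = (-648 - 9648)/70036 = -10296*1/70036 = -2574/17509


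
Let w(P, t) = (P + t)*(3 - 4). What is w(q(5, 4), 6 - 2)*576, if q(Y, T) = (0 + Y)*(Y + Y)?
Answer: -31104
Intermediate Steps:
q(Y, T) = 2*Y² (q(Y, T) = Y*(2*Y) = 2*Y²)
w(P, t) = -P - t (w(P, t) = (P + t)*(-1) = -P - t)
w(q(5, 4), 6 - 2)*576 = (-2*5² - (6 - 2))*576 = (-2*25 - 1*4)*576 = (-1*50 - 4)*576 = (-50 - 4)*576 = -54*576 = -31104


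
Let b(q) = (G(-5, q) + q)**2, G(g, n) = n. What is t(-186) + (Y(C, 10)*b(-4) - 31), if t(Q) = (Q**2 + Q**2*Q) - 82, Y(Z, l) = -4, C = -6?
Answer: -6400629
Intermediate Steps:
b(q) = 4*q**2 (b(q) = (q + q)**2 = (2*q)**2 = 4*q**2)
t(Q) = -82 + Q**2 + Q**3 (t(Q) = (Q**2 + Q**3) - 82 = -82 + Q**2 + Q**3)
t(-186) + (Y(C, 10)*b(-4) - 31) = (-82 + (-186)**2 + (-186)**3) + (-16*(-4)**2 - 31) = (-82 + 34596 - 6434856) + (-16*16 - 31) = -6400342 + (-4*64 - 31) = -6400342 + (-256 - 31) = -6400342 - 287 = -6400629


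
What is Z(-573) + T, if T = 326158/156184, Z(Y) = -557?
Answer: -6190595/11156 ≈ -554.91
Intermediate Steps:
T = 23297/11156 (T = 326158*(1/156184) = 23297/11156 ≈ 2.0883)
Z(-573) + T = -557 + 23297/11156 = -6190595/11156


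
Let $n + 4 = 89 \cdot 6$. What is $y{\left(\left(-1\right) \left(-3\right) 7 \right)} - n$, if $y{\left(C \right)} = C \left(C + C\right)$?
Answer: $352$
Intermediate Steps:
$y{\left(C \right)} = 2 C^{2}$ ($y{\left(C \right)} = C 2 C = 2 C^{2}$)
$n = 530$ ($n = -4 + 89 \cdot 6 = -4 + 534 = 530$)
$y{\left(\left(-1\right) \left(-3\right) 7 \right)} - n = 2 \left(\left(-1\right) \left(-3\right) 7\right)^{2} - 530 = 2 \left(3 \cdot 7\right)^{2} - 530 = 2 \cdot 21^{2} - 530 = 2 \cdot 441 - 530 = 882 - 530 = 352$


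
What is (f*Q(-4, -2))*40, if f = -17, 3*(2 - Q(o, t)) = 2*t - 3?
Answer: -8840/3 ≈ -2946.7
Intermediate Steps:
Q(o, t) = 3 - 2*t/3 (Q(o, t) = 2 - (2*t - 3)/3 = 2 - (-3 + 2*t)/3 = 2 + (1 - 2*t/3) = 3 - 2*t/3)
(f*Q(-4, -2))*40 = -17*(3 - ⅔*(-2))*40 = -17*(3 + 4/3)*40 = -17*13/3*40 = -221/3*40 = -8840/3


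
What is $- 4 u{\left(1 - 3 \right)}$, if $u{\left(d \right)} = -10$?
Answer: $40$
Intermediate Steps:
$- 4 u{\left(1 - 3 \right)} = \left(-4\right) \left(-10\right) = 40$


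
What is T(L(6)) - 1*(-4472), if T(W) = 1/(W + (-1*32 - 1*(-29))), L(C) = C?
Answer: 13417/3 ≈ 4472.3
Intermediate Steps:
T(W) = 1/(-3 + W) (T(W) = 1/(W + (-32 + 29)) = 1/(W - 3) = 1/(-3 + W))
T(L(6)) - 1*(-4472) = 1/(-3 + 6) - 1*(-4472) = 1/3 + 4472 = ⅓ + 4472 = 13417/3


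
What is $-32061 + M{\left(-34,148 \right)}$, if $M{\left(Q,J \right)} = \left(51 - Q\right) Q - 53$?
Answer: $-35004$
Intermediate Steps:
$M{\left(Q,J \right)} = -53 + Q \left(51 - Q\right)$ ($M{\left(Q,J \right)} = Q \left(51 - Q\right) - 53 = -53 + Q \left(51 - Q\right)$)
$-32061 + M{\left(-34,148 \right)} = -32061 - 2943 = -35004$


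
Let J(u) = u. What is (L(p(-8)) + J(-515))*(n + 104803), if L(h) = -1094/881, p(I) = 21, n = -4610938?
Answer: 2049430753215/881 ≈ 2.3263e+9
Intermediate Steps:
L(h) = -1094/881 (L(h) = -1094*1/881 = -1094/881)
(L(p(-8)) + J(-515))*(n + 104803) = (-1094/881 - 515)*(-4610938 + 104803) = -454809/881*(-4506135) = 2049430753215/881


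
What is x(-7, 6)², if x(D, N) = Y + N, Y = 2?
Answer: 64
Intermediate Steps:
x(D, N) = 2 + N
x(-7, 6)² = (2 + 6)² = 8² = 64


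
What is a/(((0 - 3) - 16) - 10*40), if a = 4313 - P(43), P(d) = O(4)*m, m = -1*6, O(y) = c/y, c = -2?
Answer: -4310/419 ≈ -10.286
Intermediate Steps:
O(y) = -2/y
m = -6
P(d) = 3 (P(d) = -2/4*(-6) = -2*¼*(-6) = -½*(-6) = 3)
a = 4310 (a = 4313 - 1*3 = 4313 - 3 = 4310)
a/(((0 - 3) - 16) - 10*40) = 4310/(((0 - 3) - 16) - 10*40) = 4310/((-3 - 16) - 400) = 4310/(-19 - 400) = 4310/(-419) = 4310*(-1/419) = -4310/419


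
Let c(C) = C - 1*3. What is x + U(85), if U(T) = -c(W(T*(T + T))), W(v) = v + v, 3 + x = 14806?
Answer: -14094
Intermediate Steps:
x = 14803 (x = -3 + 14806 = 14803)
W(v) = 2*v
c(C) = -3 + C (c(C) = C - 3 = -3 + C)
U(T) = 3 - 4*T**2 (U(T) = -(-3 + 2*(T*(T + T))) = -(-3 + 2*(T*(2*T))) = -(-3 + 2*(2*T**2)) = -(-3 + 4*T**2) = 3 - 4*T**2)
x + U(85) = 14803 + (3 - 4*85**2) = 14803 + (3 - 4*7225) = 14803 + (3 - 28900) = 14803 - 28897 = -14094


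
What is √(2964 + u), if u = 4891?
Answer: √7855 ≈ 88.628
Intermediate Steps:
√(2964 + u) = √(2964 + 4891) = √7855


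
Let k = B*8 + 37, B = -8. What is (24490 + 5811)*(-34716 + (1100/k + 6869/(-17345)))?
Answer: -493218118929403/468315 ≈ -1.0532e+9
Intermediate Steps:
k = -27 (k = -8*8 + 37 = -64 + 37 = -27)
(24490 + 5811)*(-34716 + (1100/k + 6869/(-17345))) = (24490 + 5811)*(-34716 + (1100/(-27) + 6869/(-17345))) = 30301*(-34716 + (1100*(-1/27) + 6869*(-1/17345))) = 30301*(-34716 + (-1100/27 - 6869/17345)) = 30301*(-34716 - 19264963/468315) = 30301*(-16277288503/468315) = -493218118929403/468315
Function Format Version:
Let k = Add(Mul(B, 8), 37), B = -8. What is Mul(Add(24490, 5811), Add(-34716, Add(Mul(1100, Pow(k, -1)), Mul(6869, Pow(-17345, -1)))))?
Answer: Rational(-493218118929403, 468315) ≈ -1.0532e+9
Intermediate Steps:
k = -27 (k = Add(Mul(-8, 8), 37) = Add(-64, 37) = -27)
Mul(Add(24490, 5811), Add(-34716, Add(Mul(1100, Pow(k, -1)), Mul(6869, Pow(-17345, -1))))) = Mul(Add(24490, 5811), Add(-34716, Add(Mul(1100, Pow(-27, -1)), Mul(6869, Pow(-17345, -1))))) = Mul(30301, Add(-34716, Add(Mul(1100, Rational(-1, 27)), Mul(6869, Rational(-1, 17345))))) = Mul(30301, Add(-34716, Add(Rational(-1100, 27), Rational(-6869, 17345)))) = Mul(30301, Add(-34716, Rational(-19264963, 468315))) = Mul(30301, Rational(-16277288503, 468315)) = Rational(-493218118929403, 468315)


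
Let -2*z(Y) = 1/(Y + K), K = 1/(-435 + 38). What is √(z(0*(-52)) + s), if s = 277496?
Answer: √1110778/2 ≈ 526.97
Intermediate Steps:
K = -1/397 (K = 1/(-397) = -1/397 ≈ -0.0025189)
z(Y) = -1/(2*(-1/397 + Y)) (z(Y) = -1/(2*(Y - 1/397)) = -1/(2*(-1/397 + Y)))
√(z(0*(-52)) + s) = √(-397/(-2 + 794*(0*(-52))) + 277496) = √(-397/(-2 + 794*0) + 277496) = √(-397/(-2 + 0) + 277496) = √(-397/(-2) + 277496) = √(-397*(-½) + 277496) = √(397/2 + 277496) = √(555389/2) = √1110778/2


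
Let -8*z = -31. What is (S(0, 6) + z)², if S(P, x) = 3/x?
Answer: 1225/64 ≈ 19.141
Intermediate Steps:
z = 31/8 (z = -⅛*(-31) = 31/8 ≈ 3.8750)
(S(0, 6) + z)² = (3/6 + 31/8)² = (3*(⅙) + 31/8)² = (½ + 31/8)² = (35/8)² = 1225/64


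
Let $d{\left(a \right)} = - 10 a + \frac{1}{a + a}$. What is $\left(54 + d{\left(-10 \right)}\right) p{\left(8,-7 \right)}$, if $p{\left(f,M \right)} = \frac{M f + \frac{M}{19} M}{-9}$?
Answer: $\frac{625037}{684} \approx 913.8$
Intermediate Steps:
$d{\left(a \right)} = \frac{1}{2 a} - 10 a$ ($d{\left(a \right)} = - 10 a + \frac{1}{2 a} = \frac{1}{2 a} - 10 a$)
$p{\left(f,M \right)} = - \frac{M^{2}}{171} - \frac{M f}{9}$ ($p{\left(f,M \right)} = \left(M f + M \frac{1}{19} M\right) \left(- \frac{1}{9}\right) = \left(M f + \frac{M}{19} M\right) \left(- \frac{1}{9}\right) = \left(M f + \frac{M^{2}}{19}\right) \left(- \frac{1}{9}\right) = \left(\frac{M^{2}}{19} + M f\right) \left(- \frac{1}{9}\right) = - \frac{M^{2}}{171} - \frac{M f}{9}$)
$\left(54 + d{\left(-10 \right)}\right) p{\left(8,-7 \right)} = \left(54 + \left(\frac{1}{2 \left(-10\right)} - -100\right)\right) \left(\left(- \frac{1}{171}\right) \left(-7\right) \left(-7 + 19 \cdot 8\right)\right) = \left(54 + \left(\frac{1}{2} \left(- \frac{1}{10}\right) + 100\right)\right) \left(\left(- \frac{1}{171}\right) \left(-7\right) \left(-7 + 152\right)\right) = \left(54 + \left(- \frac{1}{20} + 100\right)\right) \left(\left(- \frac{1}{171}\right) \left(-7\right) 145\right) = \left(54 + \frac{1999}{20}\right) \frac{1015}{171} = \frac{3079}{20} \cdot \frac{1015}{171} = \frac{625037}{684}$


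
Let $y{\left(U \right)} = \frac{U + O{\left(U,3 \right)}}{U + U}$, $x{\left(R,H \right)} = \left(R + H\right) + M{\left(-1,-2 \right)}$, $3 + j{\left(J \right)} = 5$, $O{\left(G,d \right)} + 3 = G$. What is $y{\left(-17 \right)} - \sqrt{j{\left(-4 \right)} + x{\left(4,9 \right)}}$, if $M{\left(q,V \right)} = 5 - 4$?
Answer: $- \frac{99}{34} \approx -2.9118$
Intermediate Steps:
$O{\left(G,d \right)} = -3 + G$
$j{\left(J \right)} = 2$ ($j{\left(J \right)} = -3 + 5 = 2$)
$M{\left(q,V \right)} = 1$ ($M{\left(q,V \right)} = 5 - 4 = 1$)
$x{\left(R,H \right)} = 1 + H + R$ ($x{\left(R,H \right)} = \left(R + H\right) + 1 = \left(H + R\right) + 1 = 1 + H + R$)
$y{\left(U \right)} = \frac{-3 + 2 U}{2 U}$ ($y{\left(U \right)} = \frac{U + \left(-3 + U\right)}{U + U} = \frac{-3 + 2 U}{2 U}$)
$y{\left(-17 \right)} - \sqrt{j{\left(-4 \right)} + x{\left(4,9 \right)}} = \frac{- \frac{3}{2} - 17}{-17} - \sqrt{2 + \left(1 + 9 + 4\right)} = \left(- \frac{1}{17}\right) \left(- \frac{37}{2}\right) - \sqrt{2 + 14} = \frac{37}{34} - \sqrt{16} = \frac{37}{34} - 4 = - \frac{99}{34}$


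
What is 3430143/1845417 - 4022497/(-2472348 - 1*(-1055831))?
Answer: 4094013406060/871354850863 ≈ 4.6984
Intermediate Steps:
3430143/1845417 - 4022497/(-2472348 - 1*(-1055831)) = 3430143*(1/1845417) - 4022497/(-2472348 + 1055831) = 1143381/615139 - 4022497/(-1416517) = 1143381/615139 - 4022497*(-1/1416517) = 1143381/615139 + 4022497/1416517 = 4094013406060/871354850863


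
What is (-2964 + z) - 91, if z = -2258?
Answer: -5313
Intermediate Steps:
(-2964 + z) - 91 = (-2964 - 2258) - 91 = -5222 - 91 = -5313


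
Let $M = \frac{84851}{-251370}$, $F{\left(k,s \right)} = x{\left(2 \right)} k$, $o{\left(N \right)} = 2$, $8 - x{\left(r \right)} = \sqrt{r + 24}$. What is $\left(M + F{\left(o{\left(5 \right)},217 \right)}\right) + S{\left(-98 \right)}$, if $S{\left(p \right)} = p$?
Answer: $- \frac{20697191}{251370} - 2 \sqrt{26} \approx -92.536$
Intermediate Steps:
$x{\left(r \right)} = 8 - \sqrt{24 + r}$ ($x{\left(r \right)} = 8 - \sqrt{r + 24} = 8 - \sqrt{24 + r}$)
$F{\left(k,s \right)} = k \left(8 - \sqrt{26}\right)$ ($F{\left(k,s \right)} = \left(8 - \sqrt{24 + 2}\right) k = \left(8 - \sqrt{26}\right) k = k \left(8 - \sqrt{26}\right)$)
$M = - \frac{84851}{251370}$ ($M = 84851 \left(- \frac{1}{251370}\right) = - \frac{84851}{251370} \approx -0.33755$)
$\left(M + F{\left(o{\left(5 \right)},217 \right)}\right) + S{\left(-98 \right)} = \left(- \frac{84851}{251370} + 2 \left(8 - \sqrt{26}\right)\right) - 98 = \left(- \frac{84851}{251370} + \left(16 - 2 \sqrt{26}\right)\right) - 98 = \left(\frac{3937069}{251370} - 2 \sqrt{26}\right) - 98 = - \frac{20697191}{251370} - 2 \sqrt{26}$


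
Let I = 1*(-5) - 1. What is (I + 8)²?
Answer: 4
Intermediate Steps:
I = -6 (I = -5 - 1 = -6)
(I + 8)² = (-6 + 8)² = 2² = 4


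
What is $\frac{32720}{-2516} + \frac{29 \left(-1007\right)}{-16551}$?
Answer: $- \frac{117018493}{10410579} \approx -11.24$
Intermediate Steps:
$\frac{32720}{-2516} + \frac{29 \left(-1007\right)}{-16551} = 32720 \left(- \frac{1}{2516}\right) - - \frac{29203}{16551} = - \frac{8180}{629} + \frac{29203}{16551} = - \frac{117018493}{10410579}$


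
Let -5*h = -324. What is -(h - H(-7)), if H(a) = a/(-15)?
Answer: -193/3 ≈ -64.333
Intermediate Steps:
h = 324/5 (h = -⅕*(-324) = 324/5 ≈ 64.800)
H(a) = -a/15 (H(a) = a*(-1/15) = -a/15)
-(h - H(-7)) = -(324/5 - (-1)*(-7)/15) = -(324/5 - 1*7/15) = -(324/5 - 7/15) = -1*193/3 = -193/3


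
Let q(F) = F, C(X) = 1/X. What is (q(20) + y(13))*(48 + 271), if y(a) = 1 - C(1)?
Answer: 6380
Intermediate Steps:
y(a) = 0 (y(a) = 1 - 1/1 = 1 - 1*1 = 1 - 1 = 0)
(q(20) + y(13))*(48 + 271) = (20 + 0)*(48 + 271) = 20*319 = 6380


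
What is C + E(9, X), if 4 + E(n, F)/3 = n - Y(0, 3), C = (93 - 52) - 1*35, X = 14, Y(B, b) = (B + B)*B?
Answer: 21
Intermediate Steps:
Y(B, b) = 2*B**2 (Y(B, b) = (2*B)*B = 2*B**2)
C = 6 (C = 41 - 35 = 6)
E(n, F) = -12 + 3*n (E(n, F) = -12 + 3*(n - 2*0**2) = -12 + 3*(n - 2*0) = -12 + 3*(n - 1*0) = -12 + 3*(n + 0) = -12 + 3*n)
C + E(9, X) = 6 + (-12 + 3*9) = 6 + (-12 + 27) = 6 + 15 = 21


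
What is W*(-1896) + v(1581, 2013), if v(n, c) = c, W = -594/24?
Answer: 48939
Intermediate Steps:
W = -99/4 (W = -594*1/24 = -99/4 ≈ -24.750)
W*(-1896) + v(1581, 2013) = -99/4*(-1896) + 2013 = 46926 + 2013 = 48939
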